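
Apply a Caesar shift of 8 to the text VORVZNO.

DWZDHVW

V(21): 21+8=29≡3 → D
O(14): 14+8=22 → W
R(17): 17+8=25 → Z
V(21): 21+8=29≡3 → D
Z(25): 25+8=33≡7 → H
N(13): 13+8=21 → V
O(14): 14+8=22 → W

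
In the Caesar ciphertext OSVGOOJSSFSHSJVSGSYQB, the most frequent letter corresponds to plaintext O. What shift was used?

The most frequent ciphertext letter is S (appears 7 times).
S is position 18; O is position 14.
Shift = 4.

4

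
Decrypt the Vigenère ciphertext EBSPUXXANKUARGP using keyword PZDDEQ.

PCPMQHIBKHQKCHM

Repeat the key across the ciphertext: PZDDEQPZDDEQPZD
E(4)−P(15): -11≡15 → P
B(1)−Z(25): -24≡2 → C
S(18)−D(3): 15 → P
P(15)−D(3): 12 → M
U(20)−E(4): 16 → Q
X(23)−Q(16): 7 → H
X(23)−P(15): 8 → I
A(0)−Z(25): -25≡1 → B
N(13)−D(3): 10 → K
K(10)−D(3): 7 → H
U(20)−E(4): 16 → Q
A(0)−Q(16): -16≡10 → K
R(17)−P(15): 2 → C
G(6)−Z(25): -19≡7 → H
P(15)−D(3): 12 → M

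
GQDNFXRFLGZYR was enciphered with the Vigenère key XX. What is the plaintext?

JTGQIAUIOJCBU

Repeat the key across the ciphertext: XXXXXXXXXXXXX
G(6)−X(23): -17≡9 → J
Q(16)−X(23): -7≡19 → T
D(3)−X(23): -20≡6 → G
N(13)−X(23): -10≡16 → Q
F(5)−X(23): -18≡8 → I
X(23)−X(23): 0 → A
R(17)−X(23): -6≡20 → U
F(5)−X(23): -18≡8 → I
L(11)−X(23): -12≡14 → O
G(6)−X(23): -17≡9 → J
Z(25)−X(23): 2 → C
Y(24)−X(23): 1 → B
R(17)−X(23): -6≡20 → U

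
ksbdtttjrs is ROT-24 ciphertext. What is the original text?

mudfvvvltu

k(10): 10−24=-14≡12 → m
s(18): 18−24=-6≡20 → u
b(1): 1−24=-23≡3 → d
d(3): 3−24=-21≡5 → f
t(19): 19−24=-5≡21 → v
t(19): 19−24=-5≡21 → v
t(19): 19−24=-5≡21 → v
j(9): 9−24=-15≡11 → l
r(17): 17−24=-7≡19 → t
s(18): 18−24=-6≡20 → u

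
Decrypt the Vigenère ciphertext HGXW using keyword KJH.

XXQM

Repeat the key across the ciphertext: KJHK
H(7)−K(10): -3≡23 → X
G(6)−J(9): -3≡23 → X
X(23)−H(7): 16 → Q
W(22)−K(10): 12 → M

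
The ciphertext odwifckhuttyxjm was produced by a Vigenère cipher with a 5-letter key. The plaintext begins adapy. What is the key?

Subtract each crib letter from the matching ciphertext letter (mod 26):
o(14)−a(0)=14 → o
d(3)−d(3)=0 → a
w(22)−a(0)=22 → w
i(8)−p(15)=-7≡19 → t
f(5)−y(24)=-19≡7 → h

oawth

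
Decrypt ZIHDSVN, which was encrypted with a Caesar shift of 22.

Z(25): 25−22=3 → D
I(8): 8−22=-14≡12 → M
H(7): 7−22=-15≡11 → L
D(3): 3−22=-19≡7 → H
S(18): 18−22=-4≡22 → W
V(21): 21−22=-1≡25 → Z
N(13): 13−22=-9≡17 → R

DMLHWZR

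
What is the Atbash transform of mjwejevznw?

m(12) → n(13)
j(9) → q(16)
w(22) → d(3)
e(4) → v(21)
j(9) → q(16)
e(4) → v(21)
v(21) → e(4)
z(25) → a(0)
n(13) → m(12)
w(22) → d(3)

nqdvqveamd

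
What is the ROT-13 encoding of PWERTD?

P(15): 15+13=28≡2 → C
W(22): 22+13=35≡9 → J
E(4): 4+13=17 → R
R(17): 17+13=30≡4 → E
T(19): 19+13=32≡6 → G
D(3): 3+13=16 → Q

CJREGQ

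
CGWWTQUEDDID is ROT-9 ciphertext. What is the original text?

TXNNKHLVUUZU

C(2): 2−9=-7≡19 → T
G(6): 6−9=-3≡23 → X
W(22): 22−9=13 → N
W(22): 22−9=13 → N
T(19): 19−9=10 → K
Q(16): 16−9=7 → H
U(20): 20−9=11 → L
E(4): 4−9=-5≡21 → V
D(3): 3−9=-6≡20 → U
D(3): 3−9=-6≡20 → U
I(8): 8−9=-1≡25 → Z
D(3): 3−9=-6≡20 → U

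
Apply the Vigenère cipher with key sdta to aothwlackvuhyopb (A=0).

srmhootccynhqrib

Repeat the key across the message: sdtasdtasdtasdta
a(0)+s(18): 18 → s
o(14)+d(3): 17 → r
t(19)+t(19): 38≡12 → m
h(7)+a(0): 7 → h
w(22)+s(18): 40≡14 → o
l(11)+d(3): 14 → o
a(0)+t(19): 19 → t
c(2)+a(0): 2 → c
k(10)+s(18): 28≡2 → c
v(21)+d(3): 24 → y
u(20)+t(19): 39≡13 → n
h(7)+a(0): 7 → h
y(24)+s(18): 42≡16 → q
o(14)+d(3): 17 → r
p(15)+t(19): 34≡8 → i
b(1)+a(0): 1 → b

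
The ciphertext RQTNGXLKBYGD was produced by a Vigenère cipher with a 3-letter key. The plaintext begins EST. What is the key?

Subtract each crib letter from the matching ciphertext letter (mod 26):
R(17)−E(4)=13 → N
Q(16)−S(18)=-2≡24 → Y
T(19)−T(19)=0 → A

NYA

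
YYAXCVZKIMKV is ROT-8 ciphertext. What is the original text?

QQSPUNRCAECN

Y(24): 24−8=16 → Q
Y(24): 24−8=16 → Q
A(0): 0−8=-8≡18 → S
X(23): 23−8=15 → P
C(2): 2−8=-6≡20 → U
V(21): 21−8=13 → N
Z(25): 25−8=17 → R
K(10): 10−8=2 → C
I(8): 8−8=0 → A
M(12): 12−8=4 → E
K(10): 10−8=2 → C
V(21): 21−8=13 → N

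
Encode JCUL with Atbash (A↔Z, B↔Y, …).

QXFO

J(9) → Q(16)
C(2) → X(23)
U(20) → F(5)
L(11) → O(14)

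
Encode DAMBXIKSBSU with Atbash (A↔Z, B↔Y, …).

D(3) → W(22)
A(0) → Z(25)
M(12) → N(13)
B(1) → Y(24)
X(23) → C(2)
I(8) → R(17)
K(10) → P(15)
S(18) → H(7)
B(1) → Y(24)
S(18) → H(7)
U(20) → F(5)

WZNYCRPHYHF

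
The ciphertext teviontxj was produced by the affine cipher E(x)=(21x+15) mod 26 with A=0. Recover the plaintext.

The inverse of 21 mod 26 is 5, since 21·5=105≡1. Apply D(y)=5·(y−15) mod 26:
t(19): 5·(19−15)=20 → u
e(4): 5·(4−15)=-55≡23 → x
v(21): 5·(21−15)=30≡4 → e
i(8): 5·(8−15)=-35≡17 → r
o(14): 5·(14−15)=-5≡21 → v
n(13): 5·(13−15)=-10≡16 → q
t(19): 5·(19−15)=20 → u
x(23): 5·(23−15)=40≡14 → o
j(9): 5·(9−15)=-30≡22 → w

uxervquow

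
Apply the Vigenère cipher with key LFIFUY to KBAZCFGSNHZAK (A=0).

Repeat the key across the message: LFIFUYLFIFUYL
K(10)+L(11): 21 → V
B(1)+F(5): 6 → G
A(0)+I(8): 8 → I
Z(25)+F(5): 30≡4 → E
C(2)+U(20): 22 → W
F(5)+Y(24): 29≡3 → D
G(6)+L(11): 17 → R
S(18)+F(5): 23 → X
N(13)+I(8): 21 → V
H(7)+F(5): 12 → M
Z(25)+U(20): 45≡19 → T
A(0)+Y(24): 24 → Y
K(10)+L(11): 21 → V

VGIEWDRXVMTYV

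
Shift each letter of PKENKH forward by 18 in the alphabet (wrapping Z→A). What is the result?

P(15): 15+18=33≡7 → H
K(10): 10+18=28≡2 → C
E(4): 4+18=22 → W
N(13): 13+18=31≡5 → F
K(10): 10+18=28≡2 → C
H(7): 7+18=25 → Z

HCWFCZ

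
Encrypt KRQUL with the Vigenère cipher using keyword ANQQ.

KEGKL

Repeat the key across the message: ANQQA
K(10)+A(0): 10 → K
R(17)+N(13): 30≡4 → E
Q(16)+Q(16): 32≡6 → G
U(20)+Q(16): 36≡10 → K
L(11)+A(0): 11 → L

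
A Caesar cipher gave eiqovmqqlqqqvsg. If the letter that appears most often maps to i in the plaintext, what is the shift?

8

The most frequent ciphertext letter is q (appears 6 times).
q is position 16; i is position 8.
Shift = 8.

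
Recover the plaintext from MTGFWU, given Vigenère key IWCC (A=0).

EXEDOY

Repeat the key across the ciphertext: IWCCIW
M(12)−I(8): 4 → E
T(19)−W(22): -3≡23 → X
G(6)−C(2): 4 → E
F(5)−C(2): 3 → D
W(22)−I(8): 14 → O
U(20)−W(22): -2≡24 → Y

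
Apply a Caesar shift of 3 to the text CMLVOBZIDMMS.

FPOYRECLGPPV

C(2): 2+3=5 → F
M(12): 12+3=15 → P
L(11): 11+3=14 → O
V(21): 21+3=24 → Y
O(14): 14+3=17 → R
B(1): 1+3=4 → E
Z(25): 25+3=28≡2 → C
I(8): 8+3=11 → L
D(3): 3+3=6 → G
M(12): 12+3=15 → P
M(12): 12+3=15 → P
S(18): 18+3=21 → V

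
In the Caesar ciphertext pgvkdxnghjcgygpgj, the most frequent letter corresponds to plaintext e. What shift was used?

The most frequent ciphertext letter is g (appears 5 times).
g is position 6; e is position 4.
Shift = 2.

2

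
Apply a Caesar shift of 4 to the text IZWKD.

I(8): 8+4=12 → M
Z(25): 25+4=29≡3 → D
W(22): 22+4=26≡0 → A
K(10): 10+4=14 → O
D(3): 3+4=7 → H

MDAOH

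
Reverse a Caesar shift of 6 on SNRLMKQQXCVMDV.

MHLFGEKKRWPGXP

S(18): 18−6=12 → M
N(13): 13−6=7 → H
R(17): 17−6=11 → L
L(11): 11−6=5 → F
M(12): 12−6=6 → G
K(10): 10−6=4 → E
Q(16): 16−6=10 → K
Q(16): 16−6=10 → K
X(23): 23−6=17 → R
C(2): 2−6=-4≡22 → W
V(21): 21−6=15 → P
M(12): 12−6=6 → G
D(3): 3−6=-3≡23 → X
V(21): 21−6=15 → P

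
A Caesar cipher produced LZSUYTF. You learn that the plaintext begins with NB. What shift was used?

From the crib: L(11)−N(13)=-2≡24, so the shift is 24.

24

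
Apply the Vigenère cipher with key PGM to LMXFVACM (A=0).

ASJUBMRS

Repeat the key across the message: PGMPGMPG
L(11)+P(15): 26≡0 → A
M(12)+G(6): 18 → S
X(23)+M(12): 35≡9 → J
F(5)+P(15): 20 → U
V(21)+G(6): 27≡1 → B
A(0)+M(12): 12 → M
C(2)+P(15): 17 → R
M(12)+G(6): 18 → S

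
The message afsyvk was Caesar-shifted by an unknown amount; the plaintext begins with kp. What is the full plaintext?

kpcifu

From the crib: a(0)−k(10)=-10≡16, so the shift is 16.
Subtract 16 from each ciphertext letter:
a(0): 0−16=-16≡10 → k
f(5): 5−16=-11≡15 → p
s(18): 18−16=2 → c
y(24): 24−16=8 → i
v(21): 21−16=5 → f
k(10): 10−16=-6≡20 → u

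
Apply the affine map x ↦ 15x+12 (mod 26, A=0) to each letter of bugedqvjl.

b(1): 15·1+12=27≡1 → b
u(20): 15·20+12=312≡0 → a
g(6): 15·6+12=102≡24 → y
e(4): 15·4+12=72≡20 → u
d(3): 15·3+12=57≡5 → f
q(16): 15·16+12=252≡18 → s
v(21): 15·21+12=327≡15 → p
j(9): 15·9+12=147≡17 → r
l(11): 15·11+12=177≡21 → v

bayufsprv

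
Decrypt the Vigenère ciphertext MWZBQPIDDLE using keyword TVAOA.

Repeat the key across the ciphertext: TVAOATVAOAT
M(12)−T(19): -7≡19 → T
W(22)−V(21): 1 → B
Z(25)−A(0): 25 → Z
B(1)−O(14): -13≡13 → N
Q(16)−A(0): 16 → Q
P(15)−T(19): -4≡22 → W
I(8)−V(21): -13≡13 → N
D(3)−A(0): 3 → D
D(3)−O(14): -11≡15 → P
L(11)−A(0): 11 → L
E(4)−T(19): -15≡11 → L

TBZNQWNDPLL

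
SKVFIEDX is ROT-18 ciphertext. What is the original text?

S(18): 18−18=0 → A
K(10): 10−18=-8≡18 → S
V(21): 21−18=3 → D
F(5): 5−18=-13≡13 → N
I(8): 8−18=-10≡16 → Q
E(4): 4−18=-14≡12 → M
D(3): 3−18=-15≡11 → L
X(23): 23−18=5 → F

ASDNQMLF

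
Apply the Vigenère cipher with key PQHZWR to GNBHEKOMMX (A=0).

VDIGABDCTW

Repeat the key across the message: PQHZWRPQHZ
G(6)+P(15): 21 → V
N(13)+Q(16): 29≡3 → D
B(1)+H(7): 8 → I
H(7)+Z(25): 32≡6 → G
E(4)+W(22): 26≡0 → A
K(10)+R(17): 27≡1 → B
O(14)+P(15): 29≡3 → D
M(12)+Q(16): 28≡2 → C
M(12)+H(7): 19 → T
X(23)+Z(25): 48≡22 → W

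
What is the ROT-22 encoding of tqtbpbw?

pmpxlxs

t(19): 19+22=41≡15 → p
q(16): 16+22=38≡12 → m
t(19): 19+22=41≡15 → p
b(1): 1+22=23 → x
p(15): 15+22=37≡11 → l
b(1): 1+22=23 → x
w(22): 22+22=44≡18 → s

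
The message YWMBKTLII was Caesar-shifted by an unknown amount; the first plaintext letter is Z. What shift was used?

25

From the crib: Y(24)−Z(25)=-1≡25, so the shift is 25.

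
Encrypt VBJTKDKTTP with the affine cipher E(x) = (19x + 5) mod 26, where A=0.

OYUCNKNCCE

V(21): 19·21+5=404≡14 → O
B(1): 19·1+5=24 → Y
J(9): 19·9+5=176≡20 → U
T(19): 19·19+5=366≡2 → C
K(10): 19·10+5=195≡13 → N
D(3): 19·3+5=62≡10 → K
K(10): 19·10+5=195≡13 → N
T(19): 19·19+5=366≡2 → C
T(19): 19·19+5=366≡2 → C
P(15): 19·15+5=290≡4 → E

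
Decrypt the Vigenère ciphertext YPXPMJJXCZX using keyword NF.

LKKKZEWSPUK

Repeat the key across the ciphertext: NFNFNFNFNFN
Y(24)−N(13): 11 → L
P(15)−F(5): 10 → K
X(23)−N(13): 10 → K
P(15)−F(5): 10 → K
M(12)−N(13): -1≡25 → Z
J(9)−F(5): 4 → E
J(9)−N(13): -4≡22 → W
X(23)−F(5): 18 → S
C(2)−N(13): -11≡15 → P
Z(25)−F(5): 20 → U
X(23)−N(13): 10 → K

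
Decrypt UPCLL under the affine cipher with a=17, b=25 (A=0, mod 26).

PERQQ

The inverse of 17 mod 26 is 23, since 17·23=391≡1. Apply D(y)=23·(y−25) mod 26:
U(20): 23·(20−25)=-115≡15 → P
P(15): 23·(15−25)=-230≡4 → E
C(2): 23·(2−25)=-529≡17 → R
L(11): 23·(11−25)=-322≡16 → Q
L(11): 23·(11−25)=-322≡16 → Q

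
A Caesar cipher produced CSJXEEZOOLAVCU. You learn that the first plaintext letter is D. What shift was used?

From the crib: C(2)−D(3)=-1≡25, so the shift is 25.

25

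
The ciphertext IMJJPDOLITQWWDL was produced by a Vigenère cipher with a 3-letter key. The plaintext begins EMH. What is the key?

Subtract each crib letter from the matching ciphertext letter (mod 26):
I(8)−E(4)=4 → E
M(12)−M(12)=0 → A
J(9)−H(7)=2 → C

EAC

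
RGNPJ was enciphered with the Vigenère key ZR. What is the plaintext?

SPOYK

Repeat the key across the ciphertext: ZRZRZ
R(17)−Z(25): -8≡18 → S
G(6)−R(17): -11≡15 → P
N(13)−Z(25): -12≡14 → O
P(15)−R(17): -2≡24 → Y
J(9)−Z(25): -16≡10 → K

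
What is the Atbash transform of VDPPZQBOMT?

V(21) → E(4)
D(3) → W(22)
P(15) → K(10)
P(15) → K(10)
Z(25) → A(0)
Q(16) → J(9)
B(1) → Y(24)
O(14) → L(11)
M(12) → N(13)
T(19) → G(6)

EWKKAJYLNG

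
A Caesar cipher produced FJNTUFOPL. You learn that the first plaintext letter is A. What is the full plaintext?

From the crib: F(5)−A(0)=5, so the shift is 5.
Subtract 5 from each ciphertext letter:
F(5): 5−5=0 → A
J(9): 9−5=4 → E
N(13): 13−5=8 → I
T(19): 19−5=14 → O
U(20): 20−5=15 → P
F(5): 5−5=0 → A
O(14): 14−5=9 → J
P(15): 15−5=10 → K
L(11): 11−5=6 → G

AEIOPAJKG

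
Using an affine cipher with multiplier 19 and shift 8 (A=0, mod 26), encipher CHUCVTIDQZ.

C(2): 19·2+8=46≡20 → U
H(7): 19·7+8=141≡11 → L
U(20): 19·20+8=388≡24 → Y
C(2): 19·2+8=46≡20 → U
V(21): 19·21+8=407≡17 → R
T(19): 19·19+8=369≡5 → F
I(8): 19·8+8=160≡4 → E
D(3): 19·3+8=65≡13 → N
Q(16): 19·16+8=312≡0 → A
Z(25): 19·25+8=483≡15 → P

ULYURFENAP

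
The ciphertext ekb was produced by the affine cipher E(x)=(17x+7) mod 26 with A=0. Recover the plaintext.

jrs

The inverse of 17 mod 26 is 23, since 17·23=391≡1. Apply D(y)=23·(y−7) mod 26:
e(4): 23·(4−7)=-69≡9 → j
k(10): 23·(10−7)=69≡17 → r
b(1): 23·(1−7)=-138≡18 → s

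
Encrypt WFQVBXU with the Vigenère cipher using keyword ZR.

Repeat the key across the message: ZRZRZRZ
W(22)+Z(25): 47≡21 → V
F(5)+R(17): 22 → W
Q(16)+Z(25): 41≡15 → P
V(21)+R(17): 38≡12 → M
B(1)+Z(25): 26≡0 → A
X(23)+R(17): 40≡14 → O
U(20)+Z(25): 45≡19 → T

VWPMAOT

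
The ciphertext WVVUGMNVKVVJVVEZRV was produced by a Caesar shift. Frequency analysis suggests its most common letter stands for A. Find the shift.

21

The most frequent ciphertext letter is V (appears 8 times).
V is position 21; A is position 0.
Shift = 21.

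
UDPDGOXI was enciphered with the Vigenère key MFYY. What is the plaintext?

Repeat the key across the ciphertext: MFYYMFYY
U(20)−M(12): 8 → I
D(3)−F(5): -2≡24 → Y
P(15)−Y(24): -9≡17 → R
D(3)−Y(24): -21≡5 → F
G(6)−M(12): -6≡20 → U
O(14)−F(5): 9 → J
X(23)−Y(24): -1≡25 → Z
I(8)−Y(24): -16≡10 → K

IYRFUJZK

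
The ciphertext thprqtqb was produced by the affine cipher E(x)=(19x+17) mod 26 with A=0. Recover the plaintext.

The inverse of 19 mod 26 is 11, since 19·11=209≡1. Apply D(y)=11·(y−17) mod 26:
t(19): 11·(19−17)=22 → w
h(7): 11·(7−17)=-110≡20 → u
p(15): 11·(15−17)=-22≡4 → e
r(17): 11·(17−17)=0 → a
q(16): 11·(16−17)=-11≡15 → p
t(19): 11·(19−17)=22 → w
q(16): 11·(16−17)=-11≡15 → p
b(1): 11·(1−17)=-176≡6 → g

wueapwpg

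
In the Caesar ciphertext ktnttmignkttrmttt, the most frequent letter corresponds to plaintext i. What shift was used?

The most frequent ciphertext letter is t (appears 8 times).
t is position 19; i is position 8.
Shift = 11.

11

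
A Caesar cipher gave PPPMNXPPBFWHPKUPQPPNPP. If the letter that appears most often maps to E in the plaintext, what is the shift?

11

The most frequent ciphertext letter is P (appears 11 times).
P is position 15; E is position 4.
Shift = 11.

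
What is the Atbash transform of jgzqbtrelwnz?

j(9) → q(16)
g(6) → t(19)
z(25) → a(0)
q(16) → j(9)
b(1) → y(24)
t(19) → g(6)
r(17) → i(8)
e(4) → v(21)
l(11) → o(14)
w(22) → d(3)
n(13) → m(12)
z(25) → a(0)

qtajygivodma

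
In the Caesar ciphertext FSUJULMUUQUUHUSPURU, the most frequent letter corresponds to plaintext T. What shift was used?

1

The most frequent ciphertext letter is U (appears 9 times).
U is position 20; T is position 19.
Shift = 1.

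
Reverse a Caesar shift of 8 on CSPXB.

C(2): 2−8=-6≡20 → U
S(18): 18−8=10 → K
P(15): 15−8=7 → H
X(23): 23−8=15 → P
B(1): 1−8=-7≡19 → T

UKHPT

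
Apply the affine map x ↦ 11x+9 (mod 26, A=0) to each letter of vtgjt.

v(21): 11·21+9=240≡6 → g
t(19): 11·19+9=218≡10 → k
g(6): 11·6+9=75≡23 → x
j(9): 11·9+9=108≡4 → e
t(19): 11·19+9=218≡10 → k

gkxek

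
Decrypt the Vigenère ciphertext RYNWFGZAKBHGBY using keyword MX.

Repeat the key across the ciphertext: MXMXMXMXMXMXMX
R(17)−M(12): 5 → F
Y(24)−X(23): 1 → B
N(13)−M(12): 1 → B
W(22)−X(23): -1≡25 → Z
F(5)−M(12): -7≡19 → T
G(6)−X(23): -17≡9 → J
Z(25)−M(12): 13 → N
A(0)−X(23): -23≡3 → D
K(10)−M(12): -2≡24 → Y
B(1)−X(23): -22≡4 → E
H(7)−M(12): -5≡21 → V
G(6)−X(23): -17≡9 → J
B(1)−M(12): -11≡15 → P
Y(24)−X(23): 1 → B

FBBZTJNDYEVJPB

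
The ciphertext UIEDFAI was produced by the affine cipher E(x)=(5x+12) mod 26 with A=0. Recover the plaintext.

MUOTJIU

The inverse of 5 mod 26 is 21, since 5·21=105≡1. Apply D(y)=21·(y−12) mod 26:
U(20): 21·(20−12)=168≡12 → M
I(8): 21·(8−12)=-84≡20 → U
E(4): 21·(4−12)=-168≡14 → O
D(3): 21·(3−12)=-189≡19 → T
F(5): 21·(5−12)=-147≡9 → J
A(0): 21·(0−12)=-252≡8 → I
I(8): 21·(8−12)=-84≡20 → U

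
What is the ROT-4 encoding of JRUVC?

J(9): 9+4=13 → N
R(17): 17+4=21 → V
U(20): 20+4=24 → Y
V(21): 21+4=25 → Z
C(2): 2+4=6 → G

NVYZG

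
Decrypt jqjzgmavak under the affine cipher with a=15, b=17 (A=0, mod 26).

wtwebrlcld

The inverse of 15 mod 26 is 7, since 15·7=105≡1. Apply D(y)=7·(y−17) mod 26:
j(9): 7·(9−17)=-56≡22 → w
q(16): 7·(16−17)=-7≡19 → t
j(9): 7·(9−17)=-56≡22 → w
z(25): 7·(25−17)=56≡4 → e
g(6): 7·(6−17)=-77≡1 → b
m(12): 7·(12−17)=-35≡17 → r
a(0): 7·(0−17)=-119≡11 → l
v(21): 7·(21−17)=28≡2 → c
a(0): 7·(0−17)=-119≡11 → l
k(10): 7·(10−17)=-49≡3 → d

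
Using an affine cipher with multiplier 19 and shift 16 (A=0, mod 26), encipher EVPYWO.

E(4): 19·4+16=92≡14 → O
V(21): 19·21+16=415≡25 → Z
P(15): 19·15+16=301≡15 → P
Y(24): 19·24+16=472≡4 → E
W(22): 19·22+16=434≡18 → S
O(14): 19·14+16=282≡22 → W

OZPESW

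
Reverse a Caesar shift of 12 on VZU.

JNI

V(21): 21−12=9 → J
Z(25): 25−12=13 → N
U(20): 20−12=8 → I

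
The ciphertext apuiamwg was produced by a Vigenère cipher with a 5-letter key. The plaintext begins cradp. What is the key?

yyufl

Subtract each crib letter from the matching ciphertext letter (mod 26):
a(0)−c(2)=-2≡24 → y
p(15)−r(17)=-2≡24 → y
u(20)−a(0)=20 → u
i(8)−d(3)=5 → f
a(0)−p(15)=-15≡11 → l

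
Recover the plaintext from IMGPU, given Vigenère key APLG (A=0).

Repeat the key across the ciphertext: APLGA
I(8)−A(0): 8 → I
M(12)−P(15): -3≡23 → X
G(6)−L(11): -5≡21 → V
P(15)−G(6): 9 → J
U(20)−A(0): 20 → U

IXVJU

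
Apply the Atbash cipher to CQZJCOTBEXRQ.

XJAQXLGYVCIJ

C(2) → X(23)
Q(16) → J(9)
Z(25) → A(0)
J(9) → Q(16)
C(2) → X(23)
O(14) → L(11)
T(19) → G(6)
B(1) → Y(24)
E(4) → V(21)
X(23) → C(2)
R(17) → I(8)
Q(16) → J(9)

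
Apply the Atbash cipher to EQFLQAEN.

E(4) → V(21)
Q(16) → J(9)
F(5) → U(20)
L(11) → O(14)
Q(16) → J(9)
A(0) → Z(25)
E(4) → V(21)
N(13) → M(12)

VJUOJZVM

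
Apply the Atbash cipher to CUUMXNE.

XFFNCMV

C(2) → X(23)
U(20) → F(5)
U(20) → F(5)
M(12) → N(13)
X(23) → C(2)
N(13) → M(12)
E(4) → V(21)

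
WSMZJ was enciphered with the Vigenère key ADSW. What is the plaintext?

WPUDJ

Repeat the key across the ciphertext: ADSWA
W(22)−A(0): 22 → W
S(18)−D(3): 15 → P
M(12)−S(18): -6≡20 → U
Z(25)−W(22): 3 → D
J(9)−A(0): 9 → J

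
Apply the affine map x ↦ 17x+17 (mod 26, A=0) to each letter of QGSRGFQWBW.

Q(16): 17·16+17=289≡3 → D
G(6): 17·6+17=119≡15 → P
S(18): 17·18+17=323≡11 → L
R(17): 17·17+17=306≡20 → U
G(6): 17·6+17=119≡15 → P
F(5): 17·5+17=102≡24 → Y
Q(16): 17·16+17=289≡3 → D
W(22): 17·22+17=391≡1 → B
B(1): 17·1+17=34≡8 → I
W(22): 17·22+17=391≡1 → B

DPLUPYDBIB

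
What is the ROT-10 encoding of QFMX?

Q(16): 16+10=26≡0 → A
F(5): 5+10=15 → P
M(12): 12+10=22 → W
X(23): 23+10=33≡7 → H

APWH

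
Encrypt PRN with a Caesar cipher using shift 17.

P(15): 15+17=32≡6 → G
R(17): 17+17=34≡8 → I
N(13): 13+17=30≡4 → E

GIE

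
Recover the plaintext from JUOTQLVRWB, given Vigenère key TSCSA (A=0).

Repeat the key across the ciphertext: TSCSATSCSA
J(9)−T(19): -10≡16 → Q
U(20)−S(18): 2 → C
O(14)−C(2): 12 → M
T(19)−S(18): 1 → B
Q(16)−A(0): 16 → Q
L(11)−T(19): -8≡18 → S
V(21)−S(18): 3 → D
R(17)−C(2): 15 → P
W(22)−S(18): 4 → E
B(1)−A(0): 1 → B

QCMBQSDPEB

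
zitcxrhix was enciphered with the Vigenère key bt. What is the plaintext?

ypsjwygpw

Repeat the key across the ciphertext: btbtbtbtb
z(25)−b(1): 24 → y
i(8)−t(19): -11≡15 → p
t(19)−b(1): 18 → s
c(2)−t(19): -17≡9 → j
x(23)−b(1): 22 → w
r(17)−t(19): -2≡24 → y
h(7)−b(1): 6 → g
i(8)−t(19): -11≡15 → p
x(23)−b(1): 22 → w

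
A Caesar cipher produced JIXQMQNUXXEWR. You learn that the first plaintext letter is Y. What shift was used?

From the crib: J(9)−Y(24)=-15≡11, so the shift is 11.

11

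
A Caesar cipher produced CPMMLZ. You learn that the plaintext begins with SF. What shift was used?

From the crib: C(2)−S(18)=-16≡10, so the shift is 10.

10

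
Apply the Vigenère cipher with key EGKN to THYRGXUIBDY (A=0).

XNIEKDEVFJI

Repeat the key across the message: EGKNEGKNEGK
T(19)+E(4): 23 → X
H(7)+G(6): 13 → N
Y(24)+K(10): 34≡8 → I
R(17)+N(13): 30≡4 → E
G(6)+E(4): 10 → K
X(23)+G(6): 29≡3 → D
U(20)+K(10): 30≡4 → E
I(8)+N(13): 21 → V
B(1)+E(4): 5 → F
D(3)+G(6): 9 → J
Y(24)+K(10): 34≡8 → I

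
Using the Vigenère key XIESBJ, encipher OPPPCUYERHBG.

LXTHDDVMVZCP

Repeat the key across the message: XIESBJXIESBJ
O(14)+X(23): 37≡11 → L
P(15)+I(8): 23 → X
P(15)+E(4): 19 → T
P(15)+S(18): 33≡7 → H
C(2)+B(1): 3 → D
U(20)+J(9): 29≡3 → D
Y(24)+X(23): 47≡21 → V
E(4)+I(8): 12 → M
R(17)+E(4): 21 → V
H(7)+S(18): 25 → Z
B(1)+B(1): 2 → C
G(6)+J(9): 15 → P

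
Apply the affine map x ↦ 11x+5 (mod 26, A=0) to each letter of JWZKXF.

J(9): 11·9+5=104≡0 → A
W(22): 11·22+5=247≡13 → N
Z(25): 11·25+5=280≡20 → U
K(10): 11·10+5=115≡11 → L
X(23): 11·23+5=258≡24 → Y
F(5): 11·5+5=60≡8 → I

ANULYI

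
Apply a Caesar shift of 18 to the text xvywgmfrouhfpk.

x(23): 23+18=41≡15 → p
v(21): 21+18=39≡13 → n
y(24): 24+18=42≡16 → q
w(22): 22+18=40≡14 → o
g(6): 6+18=24 → y
m(12): 12+18=30≡4 → e
f(5): 5+18=23 → x
r(17): 17+18=35≡9 → j
o(14): 14+18=32≡6 → g
u(20): 20+18=38≡12 → m
h(7): 7+18=25 → z
f(5): 5+18=23 → x
p(15): 15+18=33≡7 → h
k(10): 10+18=28≡2 → c

pnqoyexjgmzxhc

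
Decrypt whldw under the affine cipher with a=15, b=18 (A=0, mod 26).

cbdzc

The inverse of 15 mod 26 is 7, since 15·7=105≡1. Apply D(y)=7·(y−18) mod 26:
w(22): 7·(22−18)=28≡2 → c
h(7): 7·(7−18)=-77≡1 → b
l(11): 7·(11−18)=-49≡3 → d
d(3): 7·(3−18)=-105≡25 → z
w(22): 7·(22−18)=28≡2 → c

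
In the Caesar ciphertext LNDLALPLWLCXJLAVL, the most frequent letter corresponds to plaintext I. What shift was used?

3

The most frequent ciphertext letter is L (appears 7 times).
L is position 11; I is position 8.
Shift = 3.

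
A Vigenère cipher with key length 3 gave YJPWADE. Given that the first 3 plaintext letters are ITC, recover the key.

QQN

Subtract each crib letter from the matching ciphertext letter (mod 26):
Y(24)−I(8)=16 → Q
J(9)−T(19)=-10≡16 → Q
P(15)−C(2)=13 → N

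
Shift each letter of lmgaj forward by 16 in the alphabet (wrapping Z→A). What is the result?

bcwqz

l(11): 11+16=27≡1 → b
m(12): 12+16=28≡2 → c
g(6): 6+16=22 → w
a(0): 0+16=16 → q
j(9): 9+16=25 → z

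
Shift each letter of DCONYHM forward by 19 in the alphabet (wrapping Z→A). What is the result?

WVHGRAF

D(3): 3+19=22 → W
C(2): 2+19=21 → V
O(14): 14+19=33≡7 → H
N(13): 13+19=32≡6 → G
Y(24): 24+19=43≡17 → R
H(7): 7+19=26≡0 → A
M(12): 12+19=31≡5 → F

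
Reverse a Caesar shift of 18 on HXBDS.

H(7): 7−18=-11≡15 → P
X(23): 23−18=5 → F
B(1): 1−18=-17≡9 → J
D(3): 3−18=-15≡11 → L
S(18): 18−18=0 → A

PFJLA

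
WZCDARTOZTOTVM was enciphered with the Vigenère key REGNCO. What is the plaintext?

Repeat the key across the ciphertext: REGNCOREGNCORE
W(22)−R(17): 5 → F
Z(25)−E(4): 21 → V
C(2)−G(6): -4≡22 → W
D(3)−N(13): -10≡16 → Q
A(0)−C(2): -2≡24 → Y
R(17)−O(14): 3 → D
T(19)−R(17): 2 → C
O(14)−E(4): 10 → K
Z(25)−G(6): 19 → T
T(19)−N(13): 6 → G
O(14)−C(2): 12 → M
T(19)−O(14): 5 → F
V(21)−R(17): 4 → E
M(12)−E(4): 8 → I

FVWQYDCKTGMFEI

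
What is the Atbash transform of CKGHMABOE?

XPTSNZYLV

C(2) → X(23)
K(10) → P(15)
G(6) → T(19)
H(7) → S(18)
M(12) → N(13)
A(0) → Z(25)
B(1) → Y(24)
O(14) → L(11)
E(4) → V(21)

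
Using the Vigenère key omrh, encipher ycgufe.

moxbtq

Repeat the key across the message: omrhom
y(24)+o(14): 38≡12 → m
c(2)+m(12): 14 → o
g(6)+r(17): 23 → x
u(20)+h(7): 27≡1 → b
f(5)+o(14): 19 → t
e(4)+m(12): 16 → q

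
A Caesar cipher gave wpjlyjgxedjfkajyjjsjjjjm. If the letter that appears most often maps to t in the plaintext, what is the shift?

16

The most frequent ciphertext letter is j (appears 10 times).
j is position 9; t is position 19.
Shift = -10≡16.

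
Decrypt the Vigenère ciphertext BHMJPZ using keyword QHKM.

LACXZS

Repeat the key across the ciphertext: QHKMQH
B(1)−Q(16): -15≡11 → L
H(7)−H(7): 0 → A
M(12)−K(10): 2 → C
J(9)−M(12): -3≡23 → X
P(15)−Q(16): -1≡25 → Z
Z(25)−H(7): 18 → S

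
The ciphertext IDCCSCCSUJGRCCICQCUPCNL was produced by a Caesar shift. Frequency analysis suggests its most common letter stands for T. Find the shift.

The most frequent ciphertext letter is C (appears 9 times).
C is position 2; T is position 19.
Shift = -17≡9.

9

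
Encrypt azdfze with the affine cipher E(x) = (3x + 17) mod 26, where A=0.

roagod

a(0): 3·0+17=17 → r
z(25): 3·25+17=92≡14 → o
d(3): 3·3+17=26≡0 → a
f(5): 3·5+17=32≡6 → g
z(25): 3·25+17=92≡14 → o
e(4): 3·4+17=29≡3 → d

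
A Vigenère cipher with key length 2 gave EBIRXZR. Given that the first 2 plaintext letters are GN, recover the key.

YO

Subtract each crib letter from the matching ciphertext letter (mod 26):
E(4)−G(6)=-2≡24 → Y
B(1)−N(13)=-12≡14 → O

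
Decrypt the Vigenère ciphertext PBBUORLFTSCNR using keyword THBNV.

WUAHTYEEGXJGQ

Repeat the key across the ciphertext: THBNVTHBNVTHB
P(15)−T(19): -4≡22 → W
B(1)−H(7): -6≡20 → U
B(1)−B(1): 0 → A
U(20)−N(13): 7 → H
O(14)−V(21): -7≡19 → T
R(17)−T(19): -2≡24 → Y
L(11)−H(7): 4 → E
F(5)−B(1): 4 → E
T(19)−N(13): 6 → G
S(18)−V(21): -3≡23 → X
C(2)−T(19): -17≡9 → J
N(13)−H(7): 6 → G
R(17)−B(1): 16 → Q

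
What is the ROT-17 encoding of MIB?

M(12): 12+17=29≡3 → D
I(8): 8+17=25 → Z
B(1): 1+17=18 → S

DZS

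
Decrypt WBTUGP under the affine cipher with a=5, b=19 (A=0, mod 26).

The inverse of 5 mod 26 is 21, since 5·21=105≡1. Apply D(y)=21·(y−19) mod 26:
W(22): 21·(22−19)=63≡11 → L
B(1): 21·(1−19)=-378≡12 → M
T(19): 21·(19−19)=0 → A
U(20): 21·(20−19)=21 → V
G(6): 21·(6−19)=-273≡13 → N
P(15): 21·(15−19)=-84≡20 → U

LMAVNU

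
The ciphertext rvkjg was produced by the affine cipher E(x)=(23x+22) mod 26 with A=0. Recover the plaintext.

The inverse of 23 mod 26 is 17, since 23·17=391≡1. Apply D(y)=17·(y−22) mod 26:
r(17): 17·(17−22)=-85≡19 → t
v(21): 17·(21−22)=-17≡9 → j
k(10): 17·(10−22)=-204≡4 → e
j(9): 17·(9−22)=-221≡13 → n
g(6): 17·(6−22)=-272≡14 → o

tjeno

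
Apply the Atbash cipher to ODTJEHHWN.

LWGQVSSDM

O(14) → L(11)
D(3) → W(22)
T(19) → G(6)
J(9) → Q(16)
E(4) → V(21)
H(7) → S(18)
H(7) → S(18)
W(22) → D(3)
N(13) → M(12)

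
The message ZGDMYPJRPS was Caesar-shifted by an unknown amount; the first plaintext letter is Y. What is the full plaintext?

YFCLXOIQOR

From the crib: Z(25)−Y(24)=1, so the shift is 1.
Subtract 1 from each ciphertext letter:
Z(25): 25−1=24 → Y
G(6): 6−1=5 → F
D(3): 3−1=2 → C
M(12): 12−1=11 → L
Y(24): 24−1=23 → X
P(15): 15−1=14 → O
J(9): 9−1=8 → I
R(17): 17−1=16 → Q
P(15): 15−1=14 → O
S(18): 18−1=17 → R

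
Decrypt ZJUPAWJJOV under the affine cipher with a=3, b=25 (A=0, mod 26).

AMHOJZMMFQ

The inverse of 3 mod 26 is 9, since 3·9=27≡1. Apply D(y)=9·(y−25) mod 26:
Z(25): 9·(25−25)=0 → A
J(9): 9·(9−25)=-144≡12 → M
U(20): 9·(20−25)=-45≡7 → H
P(15): 9·(15−25)=-90≡14 → O
A(0): 9·(0−25)=-225≡9 → J
W(22): 9·(22−25)=-27≡25 → Z
J(9): 9·(9−25)=-144≡12 → M
J(9): 9·(9−25)=-144≡12 → M
O(14): 9·(14−25)=-99≡5 → F
V(21): 9·(21−25)=-36≡16 → Q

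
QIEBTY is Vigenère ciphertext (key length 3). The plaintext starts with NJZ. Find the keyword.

DZF

Subtract each crib letter from the matching ciphertext letter (mod 26):
Q(16)−N(13)=3 → D
I(8)−J(9)=-1≡25 → Z
E(4)−Z(25)=-21≡5 → F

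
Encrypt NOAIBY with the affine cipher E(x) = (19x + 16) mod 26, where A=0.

N(13): 19·13+16=263≡3 → D
O(14): 19·14+16=282≡22 → W
A(0): 19·0+16=16 → Q
I(8): 19·8+16=168≡12 → M
B(1): 19·1+16=35≡9 → J
Y(24): 19·24+16=472≡4 → E

DWQMJE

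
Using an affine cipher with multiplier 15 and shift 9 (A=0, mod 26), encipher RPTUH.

R(17): 15·17+9=264≡4 → E
P(15): 15·15+9=234≡0 → A
T(19): 15·19+9=294≡8 → I
U(20): 15·20+9=309≡23 → X
H(7): 15·7+9=114≡10 → K

EAIXK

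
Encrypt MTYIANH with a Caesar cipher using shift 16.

CJOYQDX

M(12): 12+16=28≡2 → C
T(19): 19+16=35≡9 → J
Y(24): 24+16=40≡14 → O
I(8): 8+16=24 → Y
A(0): 0+16=16 → Q
N(13): 13+16=29≡3 → D
H(7): 7+16=23 → X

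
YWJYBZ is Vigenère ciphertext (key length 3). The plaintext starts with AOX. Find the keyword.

Subtract each crib letter from the matching ciphertext letter (mod 26):
Y(24)−A(0)=24 → Y
W(22)−O(14)=8 → I
J(9)−X(23)=-14≡12 → M

YIM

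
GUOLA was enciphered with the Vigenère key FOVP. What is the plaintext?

BGTWV

Repeat the key across the ciphertext: FOVPF
G(6)−F(5): 1 → B
U(20)−O(14): 6 → G
O(14)−V(21): -7≡19 → T
L(11)−P(15): -4≡22 → W
A(0)−F(5): -5≡21 → V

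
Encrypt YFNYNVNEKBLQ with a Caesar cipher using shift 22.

Y(24): 24+22=46≡20 → U
F(5): 5+22=27≡1 → B
N(13): 13+22=35≡9 → J
Y(24): 24+22=46≡20 → U
N(13): 13+22=35≡9 → J
V(21): 21+22=43≡17 → R
N(13): 13+22=35≡9 → J
E(4): 4+22=26≡0 → A
K(10): 10+22=32≡6 → G
B(1): 1+22=23 → X
L(11): 11+22=33≡7 → H
Q(16): 16+22=38≡12 → M

UBJUJRJAGXHM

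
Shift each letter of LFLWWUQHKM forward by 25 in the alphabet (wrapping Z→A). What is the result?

L(11): 11+25=36≡10 → K
F(5): 5+25=30≡4 → E
L(11): 11+25=36≡10 → K
W(22): 22+25=47≡21 → V
W(22): 22+25=47≡21 → V
U(20): 20+25=45≡19 → T
Q(16): 16+25=41≡15 → P
H(7): 7+25=32≡6 → G
K(10): 10+25=35≡9 → J
M(12): 12+25=37≡11 → L

KEKVVTPGJL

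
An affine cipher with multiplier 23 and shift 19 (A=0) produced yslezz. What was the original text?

The inverse of 23 mod 26 is 17, since 23·17=391≡1. Apply D(y)=17·(y−19) mod 26:
y(24): 17·(24−19)=85≡7 → h
s(18): 17·(18−19)=-17≡9 → j
l(11): 17·(11−19)=-136≡20 → u
e(4): 17·(4−19)=-255≡5 → f
z(25): 17·(25−19)=102≡24 → y
z(25): 17·(25−19)=102≡24 → y

hjufyy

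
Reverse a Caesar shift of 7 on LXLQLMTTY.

L(11): 11−7=4 → E
X(23): 23−7=16 → Q
L(11): 11−7=4 → E
Q(16): 16−7=9 → J
L(11): 11−7=4 → E
M(12): 12−7=5 → F
T(19): 19−7=12 → M
T(19): 19−7=12 → M
Y(24): 24−7=17 → R

EQEJEFMMR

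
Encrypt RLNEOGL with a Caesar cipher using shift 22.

NHJAKCH

R(17): 17+22=39≡13 → N
L(11): 11+22=33≡7 → H
N(13): 13+22=35≡9 → J
E(4): 4+22=26≡0 → A
O(14): 14+22=36≡10 → K
G(6): 6+22=28≡2 → C
L(11): 11+22=33≡7 → H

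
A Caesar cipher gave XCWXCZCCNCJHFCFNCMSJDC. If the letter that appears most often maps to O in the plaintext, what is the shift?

14

The most frequent ciphertext letter is C (appears 8 times).
C is position 2; O is position 14.
Shift = -12≡14.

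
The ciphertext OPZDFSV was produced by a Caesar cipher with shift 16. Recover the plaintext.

O(14): 14−16=-2≡24 → Y
P(15): 15−16=-1≡25 → Z
Z(25): 25−16=9 → J
D(3): 3−16=-13≡13 → N
F(5): 5−16=-11≡15 → P
S(18): 18−16=2 → C
V(21): 21−16=5 → F

YZJNPCF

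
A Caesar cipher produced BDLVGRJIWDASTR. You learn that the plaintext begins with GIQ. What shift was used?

From the crib: B(1)−G(6)=-5≡21, so the shift is 21.

21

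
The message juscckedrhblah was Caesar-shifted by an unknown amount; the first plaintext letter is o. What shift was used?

From the crib: j(9)−o(14)=-5≡21, so the shift is 21.

21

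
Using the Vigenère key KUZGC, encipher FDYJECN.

Repeat the key across the message: KUZGCKU
F(5)+K(10): 15 → P
D(3)+U(20): 23 → X
Y(24)+Z(25): 49≡23 → X
J(9)+G(6): 15 → P
E(4)+C(2): 6 → G
C(2)+K(10): 12 → M
N(13)+U(20): 33≡7 → H

PXXPGMH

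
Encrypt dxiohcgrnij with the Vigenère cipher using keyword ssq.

Repeat the key across the message: ssqssqssqss
d(3)+s(18): 21 → v
x(23)+s(18): 41≡15 → p
i(8)+q(16): 24 → y
o(14)+s(18): 32≡6 → g
h(7)+s(18): 25 → z
c(2)+q(16): 18 → s
g(6)+s(18): 24 → y
r(17)+s(18): 35≡9 → j
n(13)+q(16): 29≡3 → d
i(8)+s(18): 26≡0 → a
j(9)+s(18): 27≡1 → b

vpygzsyjdab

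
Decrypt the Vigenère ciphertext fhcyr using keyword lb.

ugrxg

Repeat the key across the ciphertext: lblbl
f(5)−l(11): -6≡20 → u
h(7)−b(1): 6 → g
c(2)−l(11): -9≡17 → r
y(24)−b(1): 23 → x
r(17)−l(11): 6 → g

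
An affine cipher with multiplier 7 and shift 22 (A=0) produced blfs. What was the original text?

xrfs

The inverse of 7 mod 26 is 15, since 7·15=105≡1. Apply D(y)=15·(y−22) mod 26:
b(1): 15·(1−22)=-315≡23 → x
l(11): 15·(11−22)=-165≡17 → r
f(5): 15·(5−22)=-255≡5 → f
s(18): 15·(18−22)=-60≡18 → s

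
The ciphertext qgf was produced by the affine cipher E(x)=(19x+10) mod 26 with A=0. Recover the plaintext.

oix

The inverse of 19 mod 26 is 11, since 19·11=209≡1. Apply D(y)=11·(y−10) mod 26:
q(16): 11·(16−10)=66≡14 → o
g(6): 11·(6−10)=-44≡8 → i
f(5): 11·(5−10)=-55≡23 → x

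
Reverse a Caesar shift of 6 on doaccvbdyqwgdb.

xiuwwpvxskqaxv

d(3): 3−6=-3≡23 → x
o(14): 14−6=8 → i
a(0): 0−6=-6≡20 → u
c(2): 2−6=-4≡22 → w
c(2): 2−6=-4≡22 → w
v(21): 21−6=15 → p
b(1): 1−6=-5≡21 → v
d(3): 3−6=-3≡23 → x
y(24): 24−6=18 → s
q(16): 16−6=10 → k
w(22): 22−6=16 → q
g(6): 6−6=0 → a
d(3): 3−6=-3≡23 → x
b(1): 1−6=-5≡21 → v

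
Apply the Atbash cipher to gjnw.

g(6) → t(19)
j(9) → q(16)
n(13) → m(12)
w(22) → d(3)

tqmd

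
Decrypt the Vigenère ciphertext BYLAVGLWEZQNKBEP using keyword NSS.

Repeat the key across the ciphertext: NSSNSSNSSNSSNSSN
B(1)−N(13): -12≡14 → O
Y(24)−S(18): 6 → G
L(11)−S(18): -7≡19 → T
A(0)−N(13): -13≡13 → N
V(21)−S(18): 3 → D
G(6)−S(18): -12≡14 → O
L(11)−N(13): -2≡24 → Y
W(22)−S(18): 4 → E
E(4)−S(18): -14≡12 → M
Z(25)−N(13): 12 → M
Q(16)−S(18): -2≡24 → Y
N(13)−S(18): -5≡21 → V
K(10)−N(13): -3≡23 → X
B(1)−S(18): -17≡9 → J
E(4)−S(18): -14≡12 → M
P(15)−N(13): 2 → C

OGTNDOYEMMYVXJMC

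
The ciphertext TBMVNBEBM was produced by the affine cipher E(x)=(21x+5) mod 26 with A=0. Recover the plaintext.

SGJCOGVGJ

The inverse of 21 mod 26 is 5, since 21·5=105≡1. Apply D(y)=5·(y−5) mod 26:
T(19): 5·(19−5)=70≡18 → S
B(1): 5·(1−5)=-20≡6 → G
M(12): 5·(12−5)=35≡9 → J
V(21): 5·(21−5)=80≡2 → C
N(13): 5·(13−5)=40≡14 → O
B(1): 5·(1−5)=-20≡6 → G
E(4): 5·(4−5)=-5≡21 → V
B(1): 5·(1−5)=-20≡6 → G
M(12): 5·(12−5)=35≡9 → J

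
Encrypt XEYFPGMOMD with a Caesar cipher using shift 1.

X(23): 23+1=24 → Y
E(4): 4+1=5 → F
Y(24): 24+1=25 → Z
F(5): 5+1=6 → G
P(15): 15+1=16 → Q
G(6): 6+1=7 → H
M(12): 12+1=13 → N
O(14): 14+1=15 → P
M(12): 12+1=13 → N
D(3): 3+1=4 → E

YFZGQHNPNE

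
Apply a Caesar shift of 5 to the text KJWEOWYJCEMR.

K(10): 10+5=15 → P
J(9): 9+5=14 → O
W(22): 22+5=27≡1 → B
E(4): 4+5=9 → J
O(14): 14+5=19 → T
W(22): 22+5=27≡1 → B
Y(24): 24+5=29≡3 → D
J(9): 9+5=14 → O
C(2): 2+5=7 → H
E(4): 4+5=9 → J
M(12): 12+5=17 → R
R(17): 17+5=22 → W

POBJTBDOHJRW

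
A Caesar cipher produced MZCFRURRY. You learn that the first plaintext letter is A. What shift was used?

12

From the crib: M(12)−A(0)=12, so the shift is 12.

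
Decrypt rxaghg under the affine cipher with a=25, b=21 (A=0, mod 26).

eyvpop

The inverse of 25 mod 26 is 25, since 25·25=625≡1. Apply D(y)=25·(y−21) mod 26:
r(17): 25·(17−21)=-100≡4 → e
x(23): 25·(23−21)=50≡24 → y
a(0): 25·(0−21)=-525≡21 → v
g(6): 25·(6−21)=-375≡15 → p
h(7): 25·(7−21)=-350≡14 → o
g(6): 25·(6−21)=-375≡15 → p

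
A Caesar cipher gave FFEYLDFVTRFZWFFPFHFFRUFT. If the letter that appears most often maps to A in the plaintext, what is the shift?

5

The most frequent ciphertext letter is F (appears 10 times).
F is position 5; A is position 0.
Shift = 5.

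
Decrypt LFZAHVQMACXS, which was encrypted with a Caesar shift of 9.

L(11): 11−9=2 → C
F(5): 5−9=-4≡22 → W
Z(25): 25−9=16 → Q
A(0): 0−9=-9≡17 → R
H(7): 7−9=-2≡24 → Y
V(21): 21−9=12 → M
Q(16): 16−9=7 → H
M(12): 12−9=3 → D
A(0): 0−9=-9≡17 → R
C(2): 2−9=-7≡19 → T
X(23): 23−9=14 → O
S(18): 18−9=9 → J

CWQRYMHDRTOJ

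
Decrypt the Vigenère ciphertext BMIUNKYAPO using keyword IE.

Repeat the key across the ciphertext: IEIEIEIEIE
B(1)−I(8): -7≡19 → T
M(12)−E(4): 8 → I
I(8)−I(8): 0 → A
U(20)−E(4): 16 → Q
N(13)−I(8): 5 → F
K(10)−E(4): 6 → G
Y(24)−I(8): 16 → Q
A(0)−E(4): -4≡22 → W
P(15)−I(8): 7 → H
O(14)−E(4): 10 → K

TIAQFGQWHK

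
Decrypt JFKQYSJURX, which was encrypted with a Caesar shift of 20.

PLQWEYPAXD

J(9): 9−20=-11≡15 → P
F(5): 5−20=-15≡11 → L
K(10): 10−20=-10≡16 → Q
Q(16): 16−20=-4≡22 → W
Y(24): 24−20=4 → E
S(18): 18−20=-2≡24 → Y
J(9): 9−20=-11≡15 → P
U(20): 20−20=0 → A
R(17): 17−20=-3≡23 → X
X(23): 23−20=3 → D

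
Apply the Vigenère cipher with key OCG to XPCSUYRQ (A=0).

LRIGWEFS

Repeat the key across the message: OCGOCGOC
X(23)+O(14): 37≡11 → L
P(15)+C(2): 17 → R
C(2)+G(6): 8 → I
S(18)+O(14): 32≡6 → G
U(20)+C(2): 22 → W
Y(24)+G(6): 30≡4 → E
R(17)+O(14): 31≡5 → F
Q(16)+C(2): 18 → S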